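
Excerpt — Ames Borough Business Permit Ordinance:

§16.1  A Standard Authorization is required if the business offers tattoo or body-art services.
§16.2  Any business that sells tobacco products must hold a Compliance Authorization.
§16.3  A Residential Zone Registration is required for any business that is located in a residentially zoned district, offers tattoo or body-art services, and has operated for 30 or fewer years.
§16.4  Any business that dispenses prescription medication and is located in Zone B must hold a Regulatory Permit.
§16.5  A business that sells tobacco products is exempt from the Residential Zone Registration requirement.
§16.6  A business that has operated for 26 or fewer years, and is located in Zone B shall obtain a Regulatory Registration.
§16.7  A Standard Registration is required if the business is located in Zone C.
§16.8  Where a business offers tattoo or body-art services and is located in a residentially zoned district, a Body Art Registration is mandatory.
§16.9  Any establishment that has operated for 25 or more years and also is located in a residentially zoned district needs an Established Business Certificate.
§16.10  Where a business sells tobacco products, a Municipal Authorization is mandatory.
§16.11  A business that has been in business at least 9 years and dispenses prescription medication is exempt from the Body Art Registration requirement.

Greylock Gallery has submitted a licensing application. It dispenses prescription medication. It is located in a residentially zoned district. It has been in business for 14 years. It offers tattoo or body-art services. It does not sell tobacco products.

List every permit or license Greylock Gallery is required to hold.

§16.1 offers tattoo or body-art services → Standard Authorization required.
§16.2 does not sell tobacco products → Compliance Authorization not required.
§16.3 is located in a residentially zoned district; offers tattoo or body-art services; years in business 14 ≤ 30 → Residential Zone Registration required.
§16.4 dispenses prescription medication; is located in a residentially zoned district (not: is located in Zone B) → Regulatory Permit not required.
§16.5 does not sell tobacco products → Residential Zone Registration exemption does not apply.
§16.6 years in business 14 ≤ 26; is located in a residentially zoned district (not: is located in Zone B) → Regulatory Registration not required.
§16.7 is located in a residentially zoned district (not: is located in Zone C) → Standard Registration not required.
§16.8 offers tattoo or body-art services; is located in a residentially zoned district → Body Art Registration required.
§16.9 years in business 14 < 25; is located in a residentially zoned district → Established Business Certificate not required.
§16.10 does not sell tobacco products → Municipal Authorization not required.
§16.11 years in business 14 ≥ 9; dispenses prescription medication → exempt from Body Art Registration.

Residential Zone Registration, Standard Authorization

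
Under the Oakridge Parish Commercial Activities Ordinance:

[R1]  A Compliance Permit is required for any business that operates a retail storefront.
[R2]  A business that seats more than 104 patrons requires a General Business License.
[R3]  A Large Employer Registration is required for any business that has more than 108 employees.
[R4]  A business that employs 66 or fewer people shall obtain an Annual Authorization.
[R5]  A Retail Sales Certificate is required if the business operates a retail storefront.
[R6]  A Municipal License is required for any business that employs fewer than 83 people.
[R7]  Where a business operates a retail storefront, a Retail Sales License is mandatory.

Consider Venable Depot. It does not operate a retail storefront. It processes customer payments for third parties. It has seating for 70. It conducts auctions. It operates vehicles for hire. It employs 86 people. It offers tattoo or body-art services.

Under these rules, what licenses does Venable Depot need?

[R1] does not operate a retail storefront → Compliance Permit not required.
[R2] seating 70 ≤ 104 → General Business License not required.
[R3] employees 86 ≤ 108 → Large Employer Registration not required.
[R4] employees 86 > 66 → Annual Authorization not required.
[R5] does not operate a retail storefront → Retail Sales Certificate not required.
[R6] employees 86 ≥ 83 → Municipal License not required.
[R7] does not operate a retail storefront → Retail Sales License not required.

None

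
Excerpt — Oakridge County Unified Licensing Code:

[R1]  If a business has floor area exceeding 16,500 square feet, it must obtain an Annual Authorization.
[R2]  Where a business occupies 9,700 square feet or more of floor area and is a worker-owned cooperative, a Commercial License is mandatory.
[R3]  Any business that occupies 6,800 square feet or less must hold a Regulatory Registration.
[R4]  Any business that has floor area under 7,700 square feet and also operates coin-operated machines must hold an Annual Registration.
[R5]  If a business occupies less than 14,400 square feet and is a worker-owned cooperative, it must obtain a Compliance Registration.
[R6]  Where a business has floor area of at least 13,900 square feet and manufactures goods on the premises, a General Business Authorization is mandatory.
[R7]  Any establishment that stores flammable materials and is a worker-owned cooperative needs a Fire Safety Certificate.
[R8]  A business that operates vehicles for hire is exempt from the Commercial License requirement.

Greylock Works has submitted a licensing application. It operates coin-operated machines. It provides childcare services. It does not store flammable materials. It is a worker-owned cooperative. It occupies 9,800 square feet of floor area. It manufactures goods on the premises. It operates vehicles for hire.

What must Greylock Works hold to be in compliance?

[R1] floor area 9,800 square feet ≤ 16,500 square feet → Annual Authorization not required.
[R2] floor area 9,800 square feet ≥ 9,700 square feet; is a worker-owned cooperative → Commercial License required.
[R3] floor area 9,800 square feet > 6,800 square feet → Regulatory Registration not required.
[R4] floor area 9,800 square feet ≥ 7,700 square feet; operates coin-operated machines → Annual Registration not required.
[R5] floor area 9,800 square feet < 14,400 square feet; is a worker-owned cooperative → Compliance Registration required.
[R6] floor area 9,800 square feet < 13,900 square feet; manufactures goods on the premises → General Business Authorization not required.
[R7] does not store flammable materials; is a worker-owned cooperative → Fire Safety Certificate not required.
[R8] operates vehicles for hire → exempt from Commercial License.

Compliance Registration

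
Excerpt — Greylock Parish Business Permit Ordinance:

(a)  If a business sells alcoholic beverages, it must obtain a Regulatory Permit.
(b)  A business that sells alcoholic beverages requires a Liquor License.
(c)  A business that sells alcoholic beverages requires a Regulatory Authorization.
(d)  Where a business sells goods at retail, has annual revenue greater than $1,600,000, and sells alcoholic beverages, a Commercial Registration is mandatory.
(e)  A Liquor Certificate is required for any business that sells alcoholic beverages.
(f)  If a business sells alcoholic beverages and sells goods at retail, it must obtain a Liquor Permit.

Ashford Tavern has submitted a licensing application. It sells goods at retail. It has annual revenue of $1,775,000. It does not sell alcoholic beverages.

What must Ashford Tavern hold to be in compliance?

None

(a) does not sell alcoholic beverages → Regulatory Permit not required.
(b) does not sell alcoholic beverages → Liquor License not required.
(c) does not sell alcoholic beverages → Regulatory Authorization not required.
(d) sells goods at retail; revenue $1,775,000 > $1,600,000; does not sell alcoholic beverages → Commercial Registration not required.
(e) does not sell alcoholic beverages → Liquor Certificate not required.
(f) does not sell alcoholic beverages; sells goods at retail → Liquor Permit not required.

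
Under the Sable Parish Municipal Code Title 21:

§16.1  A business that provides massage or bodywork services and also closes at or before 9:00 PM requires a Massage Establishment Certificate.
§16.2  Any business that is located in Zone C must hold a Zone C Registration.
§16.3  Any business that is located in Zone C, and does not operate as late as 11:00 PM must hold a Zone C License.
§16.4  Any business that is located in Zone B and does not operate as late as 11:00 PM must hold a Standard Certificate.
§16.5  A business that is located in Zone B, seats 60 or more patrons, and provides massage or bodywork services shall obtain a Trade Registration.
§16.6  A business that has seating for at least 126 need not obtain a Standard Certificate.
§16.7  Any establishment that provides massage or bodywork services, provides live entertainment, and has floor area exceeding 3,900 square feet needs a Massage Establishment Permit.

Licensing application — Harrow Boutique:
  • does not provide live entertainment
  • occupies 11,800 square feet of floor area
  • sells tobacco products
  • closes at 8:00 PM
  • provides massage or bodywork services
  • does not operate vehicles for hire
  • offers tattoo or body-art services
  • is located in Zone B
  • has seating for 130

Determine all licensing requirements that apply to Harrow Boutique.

Massage Establishment Certificate, Trade Registration

§16.1 provides massage or bodywork services; closes 8:00 PM, at/before 9:00 PM → Massage Establishment Certificate required.
§16.2 is located in Zone B (not: is located in Zone C) → Zone C Registration not required.
§16.3 is located in Zone B (not: is located in Zone C); closes 8:00 PM, at/before 11:00 PM → Zone C License not required.
§16.4 is located in Zone B; closes 8:00 PM, at/before 11:00 PM → Standard Certificate required.
§16.5 is located in Zone B; seating 130 ≥ 60; provides massage or bodywork services → Trade Registration required.
§16.6 seating 130 ≥ 126 → exempt from Standard Certificate.
§16.7 provides massage or bodywork services; does not provide live entertainment; floor area 11,800 square feet > 3,900 square feet → Massage Establishment Permit not required.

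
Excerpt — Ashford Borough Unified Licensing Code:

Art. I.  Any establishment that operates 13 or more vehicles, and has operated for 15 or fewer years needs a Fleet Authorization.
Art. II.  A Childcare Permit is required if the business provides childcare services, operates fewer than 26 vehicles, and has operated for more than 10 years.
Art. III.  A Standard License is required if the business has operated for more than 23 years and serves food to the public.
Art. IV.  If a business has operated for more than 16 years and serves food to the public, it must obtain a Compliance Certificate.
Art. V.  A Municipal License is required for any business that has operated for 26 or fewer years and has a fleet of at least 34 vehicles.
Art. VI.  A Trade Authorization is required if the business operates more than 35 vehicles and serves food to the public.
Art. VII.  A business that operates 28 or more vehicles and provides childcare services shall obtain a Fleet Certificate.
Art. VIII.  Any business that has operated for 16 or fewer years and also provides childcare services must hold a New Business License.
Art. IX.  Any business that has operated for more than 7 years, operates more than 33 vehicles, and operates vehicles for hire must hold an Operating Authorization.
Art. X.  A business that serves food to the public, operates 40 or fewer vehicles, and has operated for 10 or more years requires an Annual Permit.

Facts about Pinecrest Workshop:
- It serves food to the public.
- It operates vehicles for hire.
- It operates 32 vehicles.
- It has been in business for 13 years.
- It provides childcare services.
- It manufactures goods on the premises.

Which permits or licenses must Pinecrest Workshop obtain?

Art. I. vehicles 32 ≥ 13; years in business 13 ≤ 15 → Fleet Authorization required.
Art. II. provides childcare services; vehicles 32 ≥ 26; years in business 13 > 10 → Childcare Permit not required.
Art. III. years in business 13 ≤ 23; serves food to the public → Standard License not required.
Art. IV. years in business 13 ≤ 16; serves food to the public → Compliance Certificate not required.
Art. V. years in business 13 ≤ 26; vehicles 32 < 34 → Municipal License not required.
Art. VI. vehicles 32 ≤ 35; serves food to the public → Trade Authorization not required.
Art. VII. vehicles 32 ≥ 28; provides childcare services → Fleet Certificate required.
Art. VIII. years in business 13 ≤ 16; provides childcare services → New Business License required.
Art. IX. years in business 13 > 7; vehicles 32 ≤ 33; operates vehicles for hire → Operating Authorization not required.
Art. X. serves food to the public; vehicles 32 ≤ 40; years in business 13 ≥ 10 → Annual Permit required.

Annual Permit, Fleet Authorization, Fleet Certificate, New Business License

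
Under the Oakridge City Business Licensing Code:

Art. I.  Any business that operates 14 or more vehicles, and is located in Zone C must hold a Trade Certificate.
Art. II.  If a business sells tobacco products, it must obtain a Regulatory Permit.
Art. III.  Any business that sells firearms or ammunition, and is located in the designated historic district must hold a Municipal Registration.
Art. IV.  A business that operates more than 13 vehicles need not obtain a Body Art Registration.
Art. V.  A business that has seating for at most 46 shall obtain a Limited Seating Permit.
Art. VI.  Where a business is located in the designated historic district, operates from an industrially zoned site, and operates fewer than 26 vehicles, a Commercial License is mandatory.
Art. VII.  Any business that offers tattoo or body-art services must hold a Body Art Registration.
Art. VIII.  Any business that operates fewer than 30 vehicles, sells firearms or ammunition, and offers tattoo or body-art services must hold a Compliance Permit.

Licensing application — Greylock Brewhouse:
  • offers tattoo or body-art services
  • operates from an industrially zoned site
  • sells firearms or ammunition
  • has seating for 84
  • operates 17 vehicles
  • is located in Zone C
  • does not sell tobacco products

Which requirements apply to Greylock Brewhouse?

Art. I. vehicles 17 ≥ 14; is located in Zone C → Trade Certificate required.
Art. II. does not sell tobacco products → Regulatory Permit not required.
Art. III. sells firearms or ammunition; is located in Zone C (not: is located in the designated historic district) → Municipal Registration not required.
Art. IV. vehicles 17 > 13 → exempt from Body Art Registration.
Art. V. seating 84 > 46 → Limited Seating Permit not required.
Art. VI. is located in Zone C (not: is located in the designated historic district); operates from an industrially zoned site; vehicles 17 < 26 → Commercial License not required.
Art. VII. offers tattoo or body-art services → Body Art Registration required.
Art. VIII. vehicles 17 < 30; sells firearms or ammunition; offers tattoo or body-art services → Compliance Permit required.

Compliance Permit, Trade Certificate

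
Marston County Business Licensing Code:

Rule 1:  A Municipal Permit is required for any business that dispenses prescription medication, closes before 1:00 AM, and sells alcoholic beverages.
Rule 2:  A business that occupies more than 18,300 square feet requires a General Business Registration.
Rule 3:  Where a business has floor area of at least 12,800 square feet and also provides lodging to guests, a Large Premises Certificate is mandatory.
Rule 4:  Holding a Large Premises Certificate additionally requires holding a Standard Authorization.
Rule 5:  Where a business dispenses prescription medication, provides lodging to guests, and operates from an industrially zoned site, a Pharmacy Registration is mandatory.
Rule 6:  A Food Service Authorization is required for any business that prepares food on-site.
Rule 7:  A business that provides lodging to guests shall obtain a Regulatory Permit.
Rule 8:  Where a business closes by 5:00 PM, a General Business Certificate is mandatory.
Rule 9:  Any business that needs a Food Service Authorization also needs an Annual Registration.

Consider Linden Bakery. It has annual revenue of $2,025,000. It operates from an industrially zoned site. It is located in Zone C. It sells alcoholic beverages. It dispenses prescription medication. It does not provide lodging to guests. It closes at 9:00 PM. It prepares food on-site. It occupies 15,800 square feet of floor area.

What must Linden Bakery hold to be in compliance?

Annual Registration, Food Service Authorization, Municipal Permit

Rule 1: dispenses prescription medication; closes 9:00 PM, at/before 1:00 AM; sells alcoholic beverages → Municipal Permit required.
Rule 2: floor area 15,800 square feet ≤ 18,300 square feet → General Business Registration not required.
Rule 3: floor area 15,800 square feet ≥ 12,800 square feet; does not provide lodging to guests → Large Premises Certificate not required.
Rule 4: Large Premises Certificate is not required → no effect.
Rule 5: dispenses prescription medication; does not provide lodging to guests; operates from an industrially zoned site → Pharmacy Registration not required.
Rule 6: prepares food on-site → Food Service Authorization required.
Rule 7: does not provide lodging to guests → Regulatory Permit not required.
Rule 8: closes 9:00 PM, after 5:00 PM → General Business Certificate not required.
Rule 9: Food Service Authorization is required → Annual Registration also required.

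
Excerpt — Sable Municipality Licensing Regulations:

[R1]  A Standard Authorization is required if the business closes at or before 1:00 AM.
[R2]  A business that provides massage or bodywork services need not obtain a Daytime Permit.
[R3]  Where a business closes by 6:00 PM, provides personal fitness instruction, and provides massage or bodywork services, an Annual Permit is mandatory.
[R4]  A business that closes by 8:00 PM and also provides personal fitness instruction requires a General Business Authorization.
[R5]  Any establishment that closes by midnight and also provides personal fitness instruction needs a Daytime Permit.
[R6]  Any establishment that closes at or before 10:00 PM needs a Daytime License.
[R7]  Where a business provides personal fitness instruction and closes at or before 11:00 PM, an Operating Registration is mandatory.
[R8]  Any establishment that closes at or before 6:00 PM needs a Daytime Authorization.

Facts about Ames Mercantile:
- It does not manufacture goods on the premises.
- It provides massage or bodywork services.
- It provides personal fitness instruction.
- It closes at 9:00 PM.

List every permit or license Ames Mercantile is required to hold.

[R1] closes 9:00 PM, at/before 1:00 AM → Standard Authorization required.
[R2] provides massage or bodywork services → exempt from Daytime Permit.
[R3] closes 9:00 PM, after 6:00 PM; provides personal fitness instruction; provides massage or bodywork services → Annual Permit not required.
[R4] closes 9:00 PM, after 8:00 PM; provides personal fitness instruction → General Business Authorization not required.
[R5] closes 9:00 PM, at/before midnight; provides personal fitness instruction → Daytime Permit required.
[R6] closes 9:00 PM, at/before 10:00 PM → Daytime License required.
[R7] provides personal fitness instruction; closes 9:00 PM, at/before 11:00 PM → Operating Registration required.
[R8] closes 9:00 PM, after 6:00 PM → Daytime Authorization not required.

Daytime License, Operating Registration, Standard Authorization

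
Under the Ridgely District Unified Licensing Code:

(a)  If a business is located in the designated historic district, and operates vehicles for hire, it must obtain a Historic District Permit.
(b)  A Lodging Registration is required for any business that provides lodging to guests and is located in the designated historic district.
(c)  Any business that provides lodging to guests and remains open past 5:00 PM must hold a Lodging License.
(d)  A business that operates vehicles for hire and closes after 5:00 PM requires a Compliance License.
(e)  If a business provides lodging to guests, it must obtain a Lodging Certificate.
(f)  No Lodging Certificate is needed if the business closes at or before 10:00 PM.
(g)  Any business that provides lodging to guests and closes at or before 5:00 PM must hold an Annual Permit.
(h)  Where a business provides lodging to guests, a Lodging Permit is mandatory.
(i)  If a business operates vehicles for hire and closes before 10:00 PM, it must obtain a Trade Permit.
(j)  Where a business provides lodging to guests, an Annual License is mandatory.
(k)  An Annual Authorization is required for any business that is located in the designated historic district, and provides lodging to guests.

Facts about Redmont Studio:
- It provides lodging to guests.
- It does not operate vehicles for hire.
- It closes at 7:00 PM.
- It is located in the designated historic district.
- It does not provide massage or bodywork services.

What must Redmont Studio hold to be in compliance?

(a) is located in the designated historic district; does not operate vehicles for hire → Historic District Permit not required.
(b) provides lodging to guests; is located in the designated historic district → Lodging Registration required.
(c) provides lodging to guests; closes 7:00 PM, after 5:00 PM → Lodging License required.
(d) does not operate vehicles for hire; closes 7:00 PM, after 5:00 PM → Compliance License not required.
(e) provides lodging to guests → Lodging Certificate required.
(f) closes 7:00 PM, at/before 10:00 PM → exempt from Lodging Certificate.
(g) provides lodging to guests; closes 7:00 PM, after 5:00 PM → Annual Permit not required.
(h) provides lodging to guests → Lodging Permit required.
(i) does not operate vehicles for hire; closes 7:00 PM, at/before 10:00 PM → Trade Permit not required.
(j) provides lodging to guests → Annual License required.
(k) is located in the designated historic district; provides lodging to guests → Annual Authorization required.

Annual Authorization, Annual License, Lodging License, Lodging Permit, Lodging Registration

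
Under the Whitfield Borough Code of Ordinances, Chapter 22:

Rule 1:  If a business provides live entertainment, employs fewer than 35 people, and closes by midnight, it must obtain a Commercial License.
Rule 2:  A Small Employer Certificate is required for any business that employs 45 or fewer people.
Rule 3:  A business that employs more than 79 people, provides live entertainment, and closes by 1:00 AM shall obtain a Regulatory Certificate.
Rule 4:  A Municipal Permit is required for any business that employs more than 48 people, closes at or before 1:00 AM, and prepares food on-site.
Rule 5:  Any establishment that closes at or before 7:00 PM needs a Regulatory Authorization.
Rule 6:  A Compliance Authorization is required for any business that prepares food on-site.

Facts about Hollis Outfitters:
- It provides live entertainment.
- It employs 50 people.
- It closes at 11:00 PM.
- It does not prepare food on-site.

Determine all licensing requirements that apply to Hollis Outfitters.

None

Rule 1: provides live entertainment; employees 50 ≥ 35; closes 11:00 PM, at/before midnight → Commercial License not required.
Rule 2: employees 50 > 45 → Small Employer Certificate not required.
Rule 3: employees 50 ≤ 79; provides live entertainment; closes 11:00 PM, at/before 1:00 AM → Regulatory Certificate not required.
Rule 4: employees 50 > 48; closes 11:00 PM, at/before 1:00 AM; does not prepare food on-site → Municipal Permit not required.
Rule 5: closes 11:00 PM, after 7:00 PM → Regulatory Authorization not required.
Rule 6: does not prepare food on-site → Compliance Authorization not required.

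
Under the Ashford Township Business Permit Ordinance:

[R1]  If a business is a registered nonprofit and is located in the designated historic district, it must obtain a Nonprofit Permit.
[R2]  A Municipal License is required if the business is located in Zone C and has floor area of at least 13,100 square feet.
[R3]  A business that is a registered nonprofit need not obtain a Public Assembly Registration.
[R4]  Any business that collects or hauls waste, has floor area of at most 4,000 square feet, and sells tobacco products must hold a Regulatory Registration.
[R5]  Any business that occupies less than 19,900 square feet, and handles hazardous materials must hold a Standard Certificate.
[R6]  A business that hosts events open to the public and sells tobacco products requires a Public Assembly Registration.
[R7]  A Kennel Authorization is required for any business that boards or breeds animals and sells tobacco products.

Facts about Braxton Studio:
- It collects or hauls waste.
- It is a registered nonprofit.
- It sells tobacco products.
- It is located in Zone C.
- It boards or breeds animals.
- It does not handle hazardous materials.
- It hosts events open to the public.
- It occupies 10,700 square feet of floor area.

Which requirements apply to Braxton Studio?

Kennel Authorization

[R1] is a registered nonprofit; is located in Zone C (not: is located in the designated historic district) → Nonprofit Permit not required.
[R2] is located in Zone C; floor area 10,700 square feet < 13,100 square feet → Municipal License not required.
[R3] is a registered nonprofit → exempt from Public Assembly Registration.
[R4] collects or hauls waste; floor area 10,700 square feet > 4,000 square feet; sells tobacco products → Regulatory Registration not required.
[R5] floor area 10,700 square feet < 19,900 square feet; does not handle hazardous materials → Standard Certificate not required.
[R6] hosts events open to the public; sells tobacco products → Public Assembly Registration required.
[R7] boards or breeds animals; sells tobacco products → Kennel Authorization required.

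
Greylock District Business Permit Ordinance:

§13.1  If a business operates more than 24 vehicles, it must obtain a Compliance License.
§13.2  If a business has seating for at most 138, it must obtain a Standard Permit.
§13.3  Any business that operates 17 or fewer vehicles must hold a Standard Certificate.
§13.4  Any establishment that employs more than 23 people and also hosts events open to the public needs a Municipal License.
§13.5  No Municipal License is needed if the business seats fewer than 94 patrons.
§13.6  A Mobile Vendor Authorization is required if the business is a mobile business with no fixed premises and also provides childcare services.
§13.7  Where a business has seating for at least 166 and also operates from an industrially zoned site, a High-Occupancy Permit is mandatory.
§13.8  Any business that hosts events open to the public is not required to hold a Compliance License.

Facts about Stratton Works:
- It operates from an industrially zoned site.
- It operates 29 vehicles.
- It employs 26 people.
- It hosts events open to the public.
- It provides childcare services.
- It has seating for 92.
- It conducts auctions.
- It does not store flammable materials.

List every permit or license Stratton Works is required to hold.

Standard Permit

§13.1 vehicles 29 > 24 → Compliance License required.
§13.2 seating 92 ≤ 138 → Standard Permit required.
§13.3 vehicles 29 > 17 → Standard Certificate not required.
§13.4 employees 26 > 23; hosts events open to the public → Municipal License required.
§13.5 seating 92 < 94 → exempt from Municipal License.
§13.6 operates from an industrially zoned site (not: is a mobile business with no fixed premises); provides childcare services → Mobile Vendor Authorization not required.
§13.7 seating 92 < 166; operates from an industrially zoned site → High-Occupancy Permit not required.
§13.8 hosts events open to the public → exempt from Compliance License.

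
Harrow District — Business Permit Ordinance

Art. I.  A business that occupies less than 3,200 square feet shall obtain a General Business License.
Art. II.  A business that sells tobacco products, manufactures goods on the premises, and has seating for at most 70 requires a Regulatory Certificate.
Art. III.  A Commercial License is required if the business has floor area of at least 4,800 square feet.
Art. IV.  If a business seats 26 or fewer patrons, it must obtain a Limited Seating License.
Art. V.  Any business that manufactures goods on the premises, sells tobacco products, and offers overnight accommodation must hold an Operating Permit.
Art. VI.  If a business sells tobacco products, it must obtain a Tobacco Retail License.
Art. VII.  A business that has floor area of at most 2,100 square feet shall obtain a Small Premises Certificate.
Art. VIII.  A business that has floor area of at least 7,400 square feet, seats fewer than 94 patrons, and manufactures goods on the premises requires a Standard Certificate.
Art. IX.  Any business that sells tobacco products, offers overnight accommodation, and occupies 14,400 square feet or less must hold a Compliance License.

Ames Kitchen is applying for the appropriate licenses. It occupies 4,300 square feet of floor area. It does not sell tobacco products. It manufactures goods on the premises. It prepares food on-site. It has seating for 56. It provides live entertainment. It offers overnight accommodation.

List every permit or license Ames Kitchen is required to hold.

Art. I. floor area 4,300 square feet ≥ 3,200 square feet → General Business License not required.
Art. II. does not sell tobacco products; manufactures goods on the premises; seating 56 ≤ 70 → Regulatory Certificate not required.
Art. III. floor area 4,300 square feet < 4,800 square feet → Commercial License not required.
Art. IV. seating 56 > 26 → Limited Seating License not required.
Art. V. manufactures goods on the premises; does not sell tobacco products; offers overnight accommodation → Operating Permit not required.
Art. VI. does not sell tobacco products → Tobacco Retail License not required.
Art. VII. floor area 4,300 square feet > 2,100 square feet → Small Premises Certificate not required.
Art. VIII. floor area 4,300 square feet < 7,400 square feet; seating 56 < 94; manufactures goods on the premises → Standard Certificate not required.
Art. IX. does not sell tobacco products; offers overnight accommodation; floor area 4,300 square feet ≤ 14,400 square feet → Compliance License not required.

None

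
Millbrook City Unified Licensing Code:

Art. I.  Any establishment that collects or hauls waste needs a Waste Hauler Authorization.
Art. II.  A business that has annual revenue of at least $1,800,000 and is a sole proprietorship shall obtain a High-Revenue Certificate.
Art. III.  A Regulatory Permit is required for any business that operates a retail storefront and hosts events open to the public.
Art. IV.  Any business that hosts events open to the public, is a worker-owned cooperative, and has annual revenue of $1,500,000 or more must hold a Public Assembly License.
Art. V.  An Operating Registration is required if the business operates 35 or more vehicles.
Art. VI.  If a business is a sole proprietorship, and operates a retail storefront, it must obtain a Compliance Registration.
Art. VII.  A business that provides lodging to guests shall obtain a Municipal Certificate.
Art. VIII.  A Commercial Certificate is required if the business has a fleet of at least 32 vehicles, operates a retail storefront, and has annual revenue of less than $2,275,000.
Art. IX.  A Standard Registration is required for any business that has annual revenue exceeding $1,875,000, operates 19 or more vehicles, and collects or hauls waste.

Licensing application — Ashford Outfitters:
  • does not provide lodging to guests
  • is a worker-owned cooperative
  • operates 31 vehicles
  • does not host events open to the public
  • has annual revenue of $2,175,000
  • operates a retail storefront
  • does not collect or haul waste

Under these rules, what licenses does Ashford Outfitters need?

Art. I. does not collect or haul waste → Waste Hauler Authorization not required.
Art. II. revenue $2,175,000 ≥ $1,800,000; is a worker-owned cooperative (not: is a sole proprietorship) → High-Revenue Certificate not required.
Art. III. operates a retail storefront; does not host events open to the public → Regulatory Permit not required.
Art. IV. does not host events open to the public; is a worker-owned cooperative; revenue $2,175,000 ≥ $1,500,000 → Public Assembly License not required.
Art. V. vehicles 31 < 35 → Operating Registration not required.
Art. VI. is a worker-owned cooperative (not: is a sole proprietorship); operates a retail storefront → Compliance Registration not required.
Art. VII. does not provide lodging to guests → Municipal Certificate not required.
Art. VIII. vehicles 31 < 32; operates a retail storefront; revenue $2,175,000 < $2,275,000 → Commercial Certificate not required.
Art. IX. revenue $2,175,000 > $1,875,000; vehicles 31 ≥ 19; does not collect or haul waste → Standard Registration not required.

None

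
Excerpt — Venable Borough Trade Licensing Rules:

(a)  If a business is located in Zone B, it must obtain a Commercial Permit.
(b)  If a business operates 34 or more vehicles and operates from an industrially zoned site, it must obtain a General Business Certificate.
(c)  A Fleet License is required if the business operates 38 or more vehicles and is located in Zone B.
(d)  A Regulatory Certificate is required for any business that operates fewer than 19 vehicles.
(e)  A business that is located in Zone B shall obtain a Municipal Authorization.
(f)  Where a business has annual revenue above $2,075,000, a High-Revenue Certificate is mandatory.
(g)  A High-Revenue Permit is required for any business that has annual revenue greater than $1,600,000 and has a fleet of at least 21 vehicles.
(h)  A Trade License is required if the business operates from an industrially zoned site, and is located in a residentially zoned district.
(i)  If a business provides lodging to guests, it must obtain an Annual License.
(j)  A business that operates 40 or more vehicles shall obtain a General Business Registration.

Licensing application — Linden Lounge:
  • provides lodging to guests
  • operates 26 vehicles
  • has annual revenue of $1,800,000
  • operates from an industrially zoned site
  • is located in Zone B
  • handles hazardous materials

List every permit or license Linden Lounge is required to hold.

Annual License, Commercial Permit, High-Revenue Permit, Municipal Authorization

(a) is located in Zone B → Commercial Permit required.
(b) vehicles 26 < 34; operates from an industrially zoned site → General Business Certificate not required.
(c) vehicles 26 < 38; is located in Zone B → Fleet License not required.
(d) vehicles 26 ≥ 19 → Regulatory Certificate not required.
(e) is located in Zone B → Municipal Authorization required.
(f) revenue $1,800,000 ≤ $2,075,000 → High-Revenue Certificate not required.
(g) revenue $1,800,000 > $1,600,000; vehicles 26 ≥ 21 → High-Revenue Permit required.
(h) operates from an industrially zoned site; is located in Zone B (not: is located in a residentially zoned district) → Trade License not required.
(i) provides lodging to guests → Annual License required.
(j) vehicles 26 < 40 → General Business Registration not required.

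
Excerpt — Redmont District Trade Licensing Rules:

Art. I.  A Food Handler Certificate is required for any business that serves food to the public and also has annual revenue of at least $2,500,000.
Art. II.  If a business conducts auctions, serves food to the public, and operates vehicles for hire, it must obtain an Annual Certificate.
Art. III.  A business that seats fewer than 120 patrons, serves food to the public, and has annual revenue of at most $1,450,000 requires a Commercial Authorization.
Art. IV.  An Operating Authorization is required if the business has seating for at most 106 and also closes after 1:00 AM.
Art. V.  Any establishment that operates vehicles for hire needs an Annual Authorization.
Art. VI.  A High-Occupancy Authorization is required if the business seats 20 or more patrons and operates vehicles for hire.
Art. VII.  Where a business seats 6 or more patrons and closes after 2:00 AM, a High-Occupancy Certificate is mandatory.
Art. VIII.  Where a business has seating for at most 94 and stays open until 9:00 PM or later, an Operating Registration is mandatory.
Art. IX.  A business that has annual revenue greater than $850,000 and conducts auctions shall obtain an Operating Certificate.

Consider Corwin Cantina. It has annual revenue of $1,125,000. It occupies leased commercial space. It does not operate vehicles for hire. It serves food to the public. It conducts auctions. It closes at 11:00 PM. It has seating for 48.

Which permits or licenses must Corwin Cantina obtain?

Art. I. serves food to the public; revenue $1,125,000 < $2,500,000 → Food Handler Certificate not required.
Art. II. conducts auctions; serves food to the public; does not operate vehicles for hire → Annual Certificate not required.
Art. III. seating 48 < 120; serves food to the public; revenue $1,125,000 ≤ $1,450,000 → Commercial Authorization required.
Art. IV. seating 48 ≤ 106; closes 11:00 PM, at/before 1:00 AM → Operating Authorization not required.
Art. V. does not operate vehicles for hire → Annual Authorization not required.
Art. VI. seating 48 ≥ 20; does not operate vehicles for hire → High-Occupancy Authorization not required.
Art. VII. seating 48 ≥ 6; closes 11:00 PM, at/before 2:00 AM → High-Occupancy Certificate not required.
Art. VIII. seating 48 ≤ 94; closes 11:00 PM, after 9:00 PM → Operating Registration required.
Art. IX. revenue $1,125,000 > $850,000; conducts auctions → Operating Certificate required.

Commercial Authorization, Operating Certificate, Operating Registration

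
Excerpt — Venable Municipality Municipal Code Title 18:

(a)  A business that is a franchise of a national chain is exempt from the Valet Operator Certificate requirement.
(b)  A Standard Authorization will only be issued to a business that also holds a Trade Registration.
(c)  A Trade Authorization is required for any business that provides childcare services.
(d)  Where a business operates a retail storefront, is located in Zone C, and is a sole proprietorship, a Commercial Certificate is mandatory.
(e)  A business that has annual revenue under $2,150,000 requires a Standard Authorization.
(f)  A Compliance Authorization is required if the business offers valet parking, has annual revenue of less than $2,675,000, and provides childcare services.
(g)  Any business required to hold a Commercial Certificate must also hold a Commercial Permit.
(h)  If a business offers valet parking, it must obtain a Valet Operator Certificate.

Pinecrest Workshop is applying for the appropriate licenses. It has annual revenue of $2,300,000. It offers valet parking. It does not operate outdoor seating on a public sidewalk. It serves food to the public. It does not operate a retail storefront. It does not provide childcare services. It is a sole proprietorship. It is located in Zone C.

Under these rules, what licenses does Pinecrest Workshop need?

Valet Operator Certificate

(a) is a sole proprietorship (not: is a franchise of a national chain) → Valet Operator Certificate exemption does not apply.
(b) Standard Authorization is not required → no effect.
(c) does not provide childcare services → Trade Authorization not required.
(d) does not operate a retail storefront; is located in Zone C; is a sole proprietorship → Commercial Certificate not required.
(e) revenue $2,300,000 ≥ $2,150,000 → Standard Authorization not required.
(f) offers valet parking; revenue $2,300,000 < $2,675,000; does not provide childcare services → Compliance Authorization not required.
(g) Commercial Certificate is not required → no effect.
(h) offers valet parking → Valet Operator Certificate required.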